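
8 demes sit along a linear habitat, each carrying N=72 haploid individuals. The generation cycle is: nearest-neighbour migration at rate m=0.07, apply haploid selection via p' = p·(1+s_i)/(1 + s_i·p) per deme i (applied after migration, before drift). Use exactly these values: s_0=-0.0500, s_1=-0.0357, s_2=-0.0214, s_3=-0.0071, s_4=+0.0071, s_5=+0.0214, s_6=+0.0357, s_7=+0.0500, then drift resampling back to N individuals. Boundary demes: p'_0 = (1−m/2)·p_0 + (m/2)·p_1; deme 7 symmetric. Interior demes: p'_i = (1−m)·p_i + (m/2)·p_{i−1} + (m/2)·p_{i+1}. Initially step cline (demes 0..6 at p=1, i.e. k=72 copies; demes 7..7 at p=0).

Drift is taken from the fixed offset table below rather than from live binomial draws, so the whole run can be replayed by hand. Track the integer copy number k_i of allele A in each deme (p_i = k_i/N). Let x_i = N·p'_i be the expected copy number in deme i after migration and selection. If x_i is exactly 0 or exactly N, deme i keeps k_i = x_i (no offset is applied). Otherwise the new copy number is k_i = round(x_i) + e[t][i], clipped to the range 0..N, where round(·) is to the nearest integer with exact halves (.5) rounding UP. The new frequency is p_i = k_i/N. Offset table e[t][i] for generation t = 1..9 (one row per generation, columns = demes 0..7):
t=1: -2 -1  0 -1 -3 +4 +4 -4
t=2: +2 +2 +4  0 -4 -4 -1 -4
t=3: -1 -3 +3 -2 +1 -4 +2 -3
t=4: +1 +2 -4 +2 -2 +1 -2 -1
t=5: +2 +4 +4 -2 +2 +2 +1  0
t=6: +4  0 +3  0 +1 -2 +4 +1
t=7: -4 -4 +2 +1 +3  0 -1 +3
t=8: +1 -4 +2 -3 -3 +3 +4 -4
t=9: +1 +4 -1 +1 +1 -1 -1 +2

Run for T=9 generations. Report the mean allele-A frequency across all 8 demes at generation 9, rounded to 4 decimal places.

t=0: k=[72 72 72 72 72 72 72 0]
t=1: x=[72.0000 72.0000 72.0000 72.0000 72.0000 72.0000 69.5639 2.6414] k=[72 72 72 72 72 72 72 0]
t=2: x=[72.0000 72.0000 72.0000 72.0000 72.0000 72.0000 69.5639 2.6414] k=[72 72 72 72 72 72 69 0]
t=3: x=[72.0000 72.0000 72.0000 72.0000 72.0000 71.8972 66.8600 2.5315] k=[72 72 72 72 72 68 69 0]
t=4: x=[72.0000 72.0000 72.0000 72.0000 71.8610 68.2510 66.7241 2.5315] k=[72 72 72 72 70 69 65 2]
t=5: x=[72.0000 72.0000 72.0000 71.9295 70.0485 68.9573 63.2093 4.4024] k=[72 72 72 70 72 71 64 4]
t=6: x=[72.0000 72.0000 71.9285 70.1270 71.8957 70.8149 62.4396 6.3780] k=[72 72 72 70 72 69 66 7]
t=7: x=[72.0000 72.0000 71.9285 70.1270 71.8262 69.0603 64.2850 9.4587] k=[72 72 72 71 72 69 63 12]
t=8: x=[72.0000 72.0000 71.9642 71.0634 71.8610 68.9573 61.7376 14.3370] k=[72 72 72 68 69 72 66 10]
t=9: x=[72.0000 72.0000 71.8569 68.1491 69.0898 71.6916 64.4893 12.4546] k=[72 72 71 69 70 71 63 14]

0.8715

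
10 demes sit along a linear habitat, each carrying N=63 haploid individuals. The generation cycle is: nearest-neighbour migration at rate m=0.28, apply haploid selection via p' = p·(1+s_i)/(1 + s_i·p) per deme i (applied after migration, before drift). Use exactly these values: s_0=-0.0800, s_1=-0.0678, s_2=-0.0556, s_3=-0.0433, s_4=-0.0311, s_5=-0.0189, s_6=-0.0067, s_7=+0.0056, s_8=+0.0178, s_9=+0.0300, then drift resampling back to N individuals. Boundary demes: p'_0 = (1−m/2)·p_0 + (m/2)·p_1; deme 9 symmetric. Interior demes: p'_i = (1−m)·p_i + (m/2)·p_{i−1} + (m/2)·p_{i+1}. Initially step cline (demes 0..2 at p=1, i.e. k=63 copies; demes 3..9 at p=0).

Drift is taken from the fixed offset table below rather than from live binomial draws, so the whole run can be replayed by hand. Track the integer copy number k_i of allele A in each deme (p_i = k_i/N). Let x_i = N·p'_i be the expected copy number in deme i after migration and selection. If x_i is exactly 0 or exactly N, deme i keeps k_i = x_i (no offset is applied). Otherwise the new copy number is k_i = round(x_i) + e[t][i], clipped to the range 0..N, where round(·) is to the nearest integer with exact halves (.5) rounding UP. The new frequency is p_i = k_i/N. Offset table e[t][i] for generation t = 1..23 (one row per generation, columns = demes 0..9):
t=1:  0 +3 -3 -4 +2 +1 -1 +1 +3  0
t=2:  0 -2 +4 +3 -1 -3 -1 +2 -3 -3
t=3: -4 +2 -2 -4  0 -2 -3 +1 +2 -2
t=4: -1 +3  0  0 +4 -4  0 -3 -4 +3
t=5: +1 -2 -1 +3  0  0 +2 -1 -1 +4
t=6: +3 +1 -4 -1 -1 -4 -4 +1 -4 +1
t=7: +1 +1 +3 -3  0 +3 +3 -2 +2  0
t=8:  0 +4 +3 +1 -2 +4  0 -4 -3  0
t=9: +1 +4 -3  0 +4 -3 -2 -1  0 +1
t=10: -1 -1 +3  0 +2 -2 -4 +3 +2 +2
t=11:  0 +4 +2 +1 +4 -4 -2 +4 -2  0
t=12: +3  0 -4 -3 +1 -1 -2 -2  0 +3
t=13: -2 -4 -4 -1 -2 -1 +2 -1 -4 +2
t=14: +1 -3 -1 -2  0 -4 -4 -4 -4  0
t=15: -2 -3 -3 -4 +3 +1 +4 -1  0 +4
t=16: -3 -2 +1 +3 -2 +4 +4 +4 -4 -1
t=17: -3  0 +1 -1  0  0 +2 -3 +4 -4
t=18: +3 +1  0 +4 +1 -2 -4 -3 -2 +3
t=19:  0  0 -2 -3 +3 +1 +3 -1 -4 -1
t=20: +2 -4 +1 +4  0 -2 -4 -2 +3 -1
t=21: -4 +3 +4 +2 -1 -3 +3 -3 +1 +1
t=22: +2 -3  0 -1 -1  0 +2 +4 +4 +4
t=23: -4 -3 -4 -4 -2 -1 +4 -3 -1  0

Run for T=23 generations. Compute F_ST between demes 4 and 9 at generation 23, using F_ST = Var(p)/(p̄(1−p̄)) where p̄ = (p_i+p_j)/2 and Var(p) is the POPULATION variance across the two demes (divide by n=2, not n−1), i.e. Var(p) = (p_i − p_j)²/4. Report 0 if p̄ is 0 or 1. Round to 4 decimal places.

t=0: k=[63 63 63 0 0 0 0 0 0 0]
t=1: x=[63.0000 63.0000 53.7371 8.4896 0.0000 0.0000 0.0000 0.0000 0.0000 0.0000] k=[63 63 51 4 0 0 0 0 0 0]
t=2: x=[63.0000 61.2013 45.3833 9.6526 0.5427 0.0000 0.0000 0.0000 0.0000 0.0000] k=[63 59 49 13 0 0 0 0 0 0]
t=3: x=[62.3918 57.8368 44.6244 15.6926 1.7650 0.0000 0.0000 0.0000 0.0000 0.0000] k=[58 60 43 12 2 0 0 0 0 0]
t=4: x=[57.9028 56.9678 40.2147 14.4414 3.0276 0.2747 0.0000 0.0000 0.0000 0.0000] k=[57 60 40 14 7 0 0 0 0 0]
t=5: x=[56.9811 56.3752 38.3066 16.1232 6.8058 0.9618 0.0000 0.0000 0.0000 0.0000] k=[58 54 37 19 7 1 0 0 0 0]
t=6: x=[57.0025 51.5362 35.9811 19.2433 7.6257 1.6687 0.1391 0.0000 0.0000 0.0000] k=[60 53 32 18 7 0 0 0 0 0]
t=7: x=[58.6975 50.3449 32.0800 17.8484 7.3523 0.9618 0.0000 0.0000 0.0000 0.0000] k=[60 51 35 15 7 4 0 0 0 0]
t=8: x=[58.3966 49.2815 33.5447 16.1428 7.4890 3.7914 0.5563 0.0000 0.0000 0.0000] k=[58 53 37 17 5 8 1 0 0 0]
t=9: x=[56.8527 50.7834 35.5575 17.5540 6.9034 6.4881 1.8280 0.1408 0.0000 0.0000] k=[58 55 33 18 11 3 0 0 0 0]
t=10: x=[57.1524 51.7037 33.0828 18.5357 10.5790 3.6341 0.4172 0.0000 0.0000 0.0000] k=[56 51 36 19 13 2 0 0 0 0]
t=11: x=[54.7185 48.8444 34.8320 19.9320 11.9903 3.2015 0.2781 0.0000 0.0000 0.0000] k=[55 53 37 21 16 0 0 0 0 0]
t=12: x=[54.1017 50.3449 36.1223 21.9033 14.1110 2.1991 0.0000 0.0000 0.0000 0.0000] k=[57 50 32 19 15 1 0 0 0 0]
t=13: x=[55.4854 47.6600 31.7996 19.6565 13.2661 2.7690 0.1391 0.0000 0.0000 0.0000] k=[53 44 28 19 11 2 2 0 0 0]
t=14: x=[50.9482 42.0501 28.0871 18.5553 10.5790 3.2015 1.7088 0.2816 0.0000 0.0000] k=[52 39 27 17 11 0 0 0 0 0]
t=15: x=[49.3075 38.0908 26.3988 17.0049 10.0307 1.5116 0.0000 0.0000 0.0000 0.0000] k=[47 35 23 13 13 3 0 0 0 0]
t=16: x=[44.2404 33.9041 22.4468 13.9142 11.3040 3.9094 0.4172 0.0000 0.0000 0.0000] k=[41 32 23 17 9 8 4 0 0 0]
t=17: x=[38.5038 30.8943 22.5847 16.1820 9.7175 7.4537 3.9749 0.5631 0.0000 0.0000] k=[36 31 24 15 10 7 6 0 0 0]
t=18: x=[34.0001 29.6163 22.8801 15.0472 10.0111 7.1580 5.2675 0.8446 0.0000 0.0000] k=[37 31 23 19 11 5 1 0 0 0]
t=19: x=[34.8683 29.6163 22.7225 17.8680 10.9904 5.1884 1.4107 0.1408 0.0000 0.0000] k=[35 30 21 15 14 6 4 0 0 0]
t=20: x=[32.9930 28.3419 20.6188 15.1840 12.6967 6.7245 3.6965 0.5631 0.0000 0.0000] k=[35 24 22 19 13 5 0 0 0 0]
t=21: x=[32.1492 24.2054 21.0507 18.0054 12.4023 5.3262 0.6954 0.0000 0.0000 0.0000] k=[28 27 25 20 11 2 4 0 0 0]
t=22: x=[26.5712 25.7842 23.7281 18.8501 10.7161 3.4768 3.1399 0.5631 0.0000 0.0000] k=[29 23 24 18 10 3 5 5 0 0]
t=23: x=[26.8680 22.9463 22.1909 17.1617 9.8741 4.1848 4.6907 4.3224 0.7123 0.0000] k=[23 20 18 13 8 3 9 1 0 0]

0.0678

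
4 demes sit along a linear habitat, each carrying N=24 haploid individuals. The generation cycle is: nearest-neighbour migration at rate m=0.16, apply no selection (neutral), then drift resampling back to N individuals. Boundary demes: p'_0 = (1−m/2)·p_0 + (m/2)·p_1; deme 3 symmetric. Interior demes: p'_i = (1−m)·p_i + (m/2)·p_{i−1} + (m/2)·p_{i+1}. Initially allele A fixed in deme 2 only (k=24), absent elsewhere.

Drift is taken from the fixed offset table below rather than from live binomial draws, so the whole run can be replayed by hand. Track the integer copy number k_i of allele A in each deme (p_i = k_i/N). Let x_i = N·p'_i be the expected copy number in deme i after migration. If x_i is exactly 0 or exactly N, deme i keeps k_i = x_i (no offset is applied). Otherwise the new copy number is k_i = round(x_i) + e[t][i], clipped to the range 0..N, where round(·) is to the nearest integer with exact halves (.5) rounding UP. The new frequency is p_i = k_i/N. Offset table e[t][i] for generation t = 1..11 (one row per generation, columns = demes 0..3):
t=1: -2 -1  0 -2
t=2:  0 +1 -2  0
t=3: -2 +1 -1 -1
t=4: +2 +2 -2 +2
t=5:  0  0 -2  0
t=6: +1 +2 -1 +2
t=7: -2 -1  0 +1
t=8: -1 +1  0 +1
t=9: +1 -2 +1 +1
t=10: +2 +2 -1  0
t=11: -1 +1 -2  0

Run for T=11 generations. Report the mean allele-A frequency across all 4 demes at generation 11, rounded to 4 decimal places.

0.2500

t=0: k=[0 0 24 0]
t=1: x=[0.0000 1.9200 20.1600 1.9200] k=[0 1 20 0]
t=2: x=[0.0800 2.4400 16.8800 1.6000] k=[0 3 15 2]
t=3: x=[0.2400 3.7200 13.0000 3.0400] k=[0 5 12 2]
t=4: x=[0.4000 5.1600 10.6400 2.8000] k=[2 7 9 5]
t=5: x=[2.4000 6.7600 8.5200 5.3200] k=[2 7 7 5]
t=6: x=[2.4000 6.6000 6.8400 5.1600] k=[3 9 6 7]
t=7: x=[3.4800 8.2800 6.3200 6.9200] k=[1 7 6 8]
t=8: x=[1.4800 6.4400 6.2400 7.8400] k=[0 7 6 9]
t=9: x=[0.5600 6.3600 6.3200 8.7600] k=[2 4 7 10]
t=10: x=[2.1600 4.0800 7.0000 9.7600] k=[4 6 6 10]
t=11: x=[4.1600 5.8400 6.3200 9.6800] k=[3 7 4 10]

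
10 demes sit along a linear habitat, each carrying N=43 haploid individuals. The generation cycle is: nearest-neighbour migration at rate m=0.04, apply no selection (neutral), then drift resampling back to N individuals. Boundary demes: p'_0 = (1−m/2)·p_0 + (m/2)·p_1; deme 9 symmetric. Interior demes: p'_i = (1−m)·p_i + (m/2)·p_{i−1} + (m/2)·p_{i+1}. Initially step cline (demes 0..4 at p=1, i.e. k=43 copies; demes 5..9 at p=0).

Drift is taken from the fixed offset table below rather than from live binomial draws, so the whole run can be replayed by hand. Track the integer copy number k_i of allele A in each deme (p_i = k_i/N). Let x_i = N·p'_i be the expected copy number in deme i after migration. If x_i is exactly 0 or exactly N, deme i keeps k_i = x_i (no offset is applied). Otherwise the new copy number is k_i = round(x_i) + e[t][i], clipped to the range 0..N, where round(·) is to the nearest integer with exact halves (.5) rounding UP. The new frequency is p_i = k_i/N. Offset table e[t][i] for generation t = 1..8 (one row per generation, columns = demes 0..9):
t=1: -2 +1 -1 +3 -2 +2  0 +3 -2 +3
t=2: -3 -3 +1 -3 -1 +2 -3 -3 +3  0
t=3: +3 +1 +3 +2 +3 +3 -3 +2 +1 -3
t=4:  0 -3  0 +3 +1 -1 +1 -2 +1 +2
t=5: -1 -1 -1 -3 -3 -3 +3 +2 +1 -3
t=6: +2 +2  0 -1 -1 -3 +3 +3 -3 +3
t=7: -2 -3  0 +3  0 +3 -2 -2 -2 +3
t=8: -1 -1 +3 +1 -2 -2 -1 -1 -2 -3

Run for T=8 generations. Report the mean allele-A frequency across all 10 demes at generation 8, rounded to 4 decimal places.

t=0: k=[43 43 43 43 43 0 0 0 0 0]
t=1: x=[43.0000 43.0000 43.0000 43.0000 42.1400 0.8600 0.0000 0.0000 0.0000 0.0000] k=[43 43 43 43 40 3 0 0 0 0]
t=2: x=[43.0000 43.0000 43.0000 42.9400 39.3200 3.6800 0.0600 0.0000 0.0000 0.0000] k=[43 43 43 40 38 6 0 0 0 0]
t=3: x=[43.0000 43.0000 42.9400 40.0200 37.4000 6.5200 0.1200 0.0000 0.0000 0.0000] k=[43 43 43 42 40 10 0 0 0 0]
t=4: x=[43.0000 43.0000 42.9800 41.9800 39.4400 10.4000 0.2000 0.0000 0.0000 0.0000] k=[43 43 43 43 40 9 1 0 0 0]
t=5: x=[43.0000 43.0000 43.0000 42.9400 39.4400 9.4600 1.1400 0.0200 0.0000 0.0000] k=[43 43 43 40 36 6 4 2 0 0]
t=6: x=[43.0000 43.0000 42.9400 39.9800 35.4800 6.5600 4.0000 2.0000 0.0400 0.0000] k=[43 43 43 39 34 4 7 5 0 0]
t=7: x=[43.0000 43.0000 42.9200 38.9800 33.5000 4.6600 6.9000 4.9400 0.1000 0.0000] k=[43 43 43 42 34 8 5 3 0 0]
t=8: x=[43.0000 43.0000 42.9800 41.8600 33.6400 8.4600 5.0200 2.9800 0.0600 0.0000] k=[43 43 43 43 32 6 4 2 0 0]

0.5023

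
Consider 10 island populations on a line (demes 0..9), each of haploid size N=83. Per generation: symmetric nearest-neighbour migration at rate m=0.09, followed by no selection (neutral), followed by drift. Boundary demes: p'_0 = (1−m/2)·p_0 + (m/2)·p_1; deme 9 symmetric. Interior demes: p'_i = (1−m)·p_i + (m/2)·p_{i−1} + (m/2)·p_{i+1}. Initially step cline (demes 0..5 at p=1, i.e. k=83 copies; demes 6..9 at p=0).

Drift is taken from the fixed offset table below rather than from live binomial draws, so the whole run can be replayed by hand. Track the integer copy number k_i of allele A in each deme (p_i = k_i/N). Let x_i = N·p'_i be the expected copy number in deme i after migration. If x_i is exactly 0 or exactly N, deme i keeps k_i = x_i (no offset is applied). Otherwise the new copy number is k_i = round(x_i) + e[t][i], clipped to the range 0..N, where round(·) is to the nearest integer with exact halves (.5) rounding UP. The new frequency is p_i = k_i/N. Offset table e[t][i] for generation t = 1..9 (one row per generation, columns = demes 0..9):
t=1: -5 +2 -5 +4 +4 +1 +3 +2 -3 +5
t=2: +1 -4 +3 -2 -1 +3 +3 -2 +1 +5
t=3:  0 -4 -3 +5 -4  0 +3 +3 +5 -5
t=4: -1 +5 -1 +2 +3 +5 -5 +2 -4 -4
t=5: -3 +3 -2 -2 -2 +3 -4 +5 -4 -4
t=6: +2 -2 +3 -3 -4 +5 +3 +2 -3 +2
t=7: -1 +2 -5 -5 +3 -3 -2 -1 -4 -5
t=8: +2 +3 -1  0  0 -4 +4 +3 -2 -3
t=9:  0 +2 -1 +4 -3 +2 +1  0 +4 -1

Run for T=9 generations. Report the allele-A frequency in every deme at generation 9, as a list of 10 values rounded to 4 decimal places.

t=0: k=[83 83 83 83 83 83 0 0 0 0]
t=1: x=[83.0000 83.0000 83.0000 83.0000 83.0000 79.2650 3.7350 0.0000 0.0000 0.0000] k=[83 83 83 83 83 80 7 0 0 0]
t=2: x=[83.0000 83.0000 83.0000 83.0000 82.8650 76.8500 9.9700 0.3150 0.0000 0.0000] k=[83 83 83 83 82 80 13 0 0 0]
t=3: x=[83.0000 83.0000 83.0000 82.9550 81.9550 77.0750 15.4300 0.5850 0.0000 0.0000] k=[83 83 83 83 78 77 18 4 0 0]
t=4: x=[83.0000 83.0000 83.0000 82.7750 78.1800 74.3900 20.0250 4.4500 0.1800 0.0000] k=[83 83 83 83 81 79 15 6 0 0]
t=5: x=[83.0000 83.0000 83.0000 82.9100 81.0000 76.2100 17.4750 6.1350 0.2700 0.0000] k=[83 83 83 81 79 79 13 11 0 0]
t=6: x=[83.0000 83.0000 82.9100 81.0000 79.0900 76.0300 15.8800 10.5950 0.4950 0.0000] k=[83 83 83 78 75 81 19 13 0 0]
t=7: x=[83.0000 83.0000 82.7750 78.0900 75.4050 77.9400 21.5200 12.6850 0.5850 0.0000] k=[83 83 78 73 78 75 20 12 0 0]
t=8: x=[83.0000 82.7750 78.0000 73.4500 77.6400 72.6600 22.1150 11.8200 0.5400 0.0000] k=[83 83 77 73 78 69 26 15 0 0]
t=9: x=[83.0000 82.7300 77.0900 73.4050 77.3700 67.4700 27.4400 14.8200 0.6750 0.0000] k=[83 83 76 77 74 69 28 15 5 0]

[1.0000, 1.0000, 0.9157, 0.9277, 0.8916, 0.8313, 0.3373, 0.1807, 0.0602, 0.0000]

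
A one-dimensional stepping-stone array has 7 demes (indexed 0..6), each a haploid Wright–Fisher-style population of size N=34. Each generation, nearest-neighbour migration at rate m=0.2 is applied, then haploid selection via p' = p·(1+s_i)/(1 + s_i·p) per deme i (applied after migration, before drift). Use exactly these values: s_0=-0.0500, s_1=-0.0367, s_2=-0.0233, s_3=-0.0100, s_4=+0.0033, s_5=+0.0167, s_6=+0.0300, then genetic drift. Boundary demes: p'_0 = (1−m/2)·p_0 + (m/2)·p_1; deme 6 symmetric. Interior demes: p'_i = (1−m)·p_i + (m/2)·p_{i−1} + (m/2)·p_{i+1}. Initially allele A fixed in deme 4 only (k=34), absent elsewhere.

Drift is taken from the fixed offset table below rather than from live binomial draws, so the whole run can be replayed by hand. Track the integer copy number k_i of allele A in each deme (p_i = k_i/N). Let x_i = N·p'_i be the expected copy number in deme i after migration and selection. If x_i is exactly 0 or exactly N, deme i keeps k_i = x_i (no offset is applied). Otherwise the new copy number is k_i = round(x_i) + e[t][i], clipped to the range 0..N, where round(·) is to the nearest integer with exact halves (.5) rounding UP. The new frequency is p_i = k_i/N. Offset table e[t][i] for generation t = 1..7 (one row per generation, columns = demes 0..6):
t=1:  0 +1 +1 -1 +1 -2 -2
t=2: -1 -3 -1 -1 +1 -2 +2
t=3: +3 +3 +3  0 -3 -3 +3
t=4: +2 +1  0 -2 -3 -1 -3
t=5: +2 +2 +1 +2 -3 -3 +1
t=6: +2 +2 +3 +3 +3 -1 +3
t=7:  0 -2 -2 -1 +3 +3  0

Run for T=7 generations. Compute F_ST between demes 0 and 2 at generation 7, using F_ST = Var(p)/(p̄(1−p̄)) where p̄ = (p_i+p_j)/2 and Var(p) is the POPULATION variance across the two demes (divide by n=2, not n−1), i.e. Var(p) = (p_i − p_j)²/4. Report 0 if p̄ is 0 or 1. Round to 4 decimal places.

t=0: k=[0 0 0 0 34 0 0]
t=1: x=[0.0000 0.0000 0.0000 3.3694 27.2179 3.4510 0.0000] k=[0 0 0 2 28 1 0]
t=2: x=[0.0000 0.0000 0.1954 4.3616 22.7248 3.6537 0.1030] k=[0 0 0 3 24 2 2]
t=3: x=[0.0000 0.0000 0.2931 4.7587 19.7273 4.2613 2.0564] k=[0 0 3 5 17 1 5]
t=4: x=[0.0000 0.2891 2.8381 5.9505 14.2273 3.0456 4.7188] k=[0 1 3 4 11 2 2]
t=5: x=[0.0950 1.0609 2.8381 4.5602 9.4224 2.9442 2.0564] k=[2 3 4 7 6 0 3]
t=6: x=[2.0012 2.8993 4.1140 6.5467 5.5152 0.9146 2.7744] k=[4 5 7 10 9 0 6]
t=7: x=[3.9186 4.9400 6.9685 9.5309 8.2205 1.5239 5.5356] k=[4 3 5 9 11 5 6]

0.0019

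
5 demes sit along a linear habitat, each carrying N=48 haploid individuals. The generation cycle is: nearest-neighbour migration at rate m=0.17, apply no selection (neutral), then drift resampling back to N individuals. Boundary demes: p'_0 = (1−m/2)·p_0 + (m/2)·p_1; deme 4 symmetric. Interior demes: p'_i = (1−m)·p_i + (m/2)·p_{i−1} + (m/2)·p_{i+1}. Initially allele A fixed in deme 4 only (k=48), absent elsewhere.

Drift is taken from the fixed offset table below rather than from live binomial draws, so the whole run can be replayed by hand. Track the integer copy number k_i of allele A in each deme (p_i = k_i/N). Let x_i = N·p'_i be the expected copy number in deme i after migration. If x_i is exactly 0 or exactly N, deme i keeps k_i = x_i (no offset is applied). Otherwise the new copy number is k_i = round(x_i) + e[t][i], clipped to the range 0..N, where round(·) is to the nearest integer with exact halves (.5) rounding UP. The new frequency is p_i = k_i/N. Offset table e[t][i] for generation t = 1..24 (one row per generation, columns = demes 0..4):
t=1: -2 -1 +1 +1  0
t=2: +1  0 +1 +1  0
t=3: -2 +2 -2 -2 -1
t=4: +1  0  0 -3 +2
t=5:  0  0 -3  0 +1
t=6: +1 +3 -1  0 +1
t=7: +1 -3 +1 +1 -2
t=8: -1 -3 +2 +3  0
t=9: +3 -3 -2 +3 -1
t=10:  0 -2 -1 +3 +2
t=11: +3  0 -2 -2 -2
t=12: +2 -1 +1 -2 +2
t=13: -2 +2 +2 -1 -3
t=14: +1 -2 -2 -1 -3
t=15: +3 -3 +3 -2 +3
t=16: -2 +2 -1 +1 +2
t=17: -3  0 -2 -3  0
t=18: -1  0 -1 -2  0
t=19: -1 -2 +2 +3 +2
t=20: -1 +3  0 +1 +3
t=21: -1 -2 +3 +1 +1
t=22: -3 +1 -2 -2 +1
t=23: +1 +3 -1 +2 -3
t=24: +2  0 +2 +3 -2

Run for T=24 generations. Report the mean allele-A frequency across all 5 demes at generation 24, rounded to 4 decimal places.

t=0: k=[0 0 0 0 48]
t=1: x=[0.0000 0.0000 0.0000 4.0800 43.9200] k=[0 0 0 5 44]
t=2: x=[0.0000 0.0000 0.4250 7.8900 40.6850] k=[0 0 1 9 41]
t=3: x=[0.0000 0.0850 1.5950 11.0400 38.2800] k=[0 2 0 9 37]
t=4: x=[0.1700 1.6600 0.9350 10.6150 34.6200] k=[1 2 1 8 37]
t=5: x=[1.0850 1.8300 1.6800 9.8700 34.5350] k=[1 2 0 10 36]
t=6: x=[1.0850 1.7450 1.0200 11.3600 33.7900] k=[2 5 0 11 35]
t=7: x=[2.2550 4.3200 1.3600 12.1050 32.9600] k=[3 1 2 13 31]
t=8: x=[2.8300 1.2550 2.8500 13.5950 29.4700] k=[2 0 5 17 29]
t=9: x=[1.8300 0.5950 5.5950 17.0000 27.9800] k=[5 0 4 20 27]
t=10: x=[4.5750 0.7650 5.0200 19.2350 26.4050] k=[5 0 4 22 28]
t=11: x=[4.5750 0.7650 5.1900 20.9800 27.4900] k=[8 1 3 19 25]
t=12: x=[7.4050 1.7650 4.1900 18.1500 24.4900] k=[9 1 5 16 26]
t=13: x=[8.3200 2.0200 5.5950 15.9150 25.1500] k=[6 4 8 15 22]
t=14: x=[5.8300 4.5100 8.2550 15.0000 21.4050] k=[7 3 6 14 18]
t=15: x=[6.6600 3.5950 6.4250 13.6600 17.6600] k=[10 1 9 12 21]
t=16: x=[9.2350 2.4450 8.5750 12.5100 20.2350] k=[7 4 8 14 22]
t=17: x=[6.7450 4.5950 8.1700 14.1700 21.3200] k=[4 5 6 11 21]
t=18: x=[4.0850 5.0000 6.3400 11.4250 20.1500] k=[3 5 5 9 20]
t=19: x=[3.1700 4.8300 5.3400 9.5950 19.0650] k=[2 3 7 13 21]
t=20: x=[2.0850 3.2550 7.1700 13.1700 20.3200] k=[1 6 7 14 23]
t=21: x=[1.4250 5.6600 7.5100 14.1700 22.2350] k=[0 4 11 15 23]
t=22: x=[0.3400 4.2550 10.7450 15.3400 22.3200] k=[0 5 9 13 23]
t=23: x=[0.4250 4.9150 9.0000 13.5100 22.1500] k=[1 8 8 16 19]
t=24: x=[1.5950 7.4050 8.6800 15.5750 18.7450] k=[4 7 11 19 17]

0.2417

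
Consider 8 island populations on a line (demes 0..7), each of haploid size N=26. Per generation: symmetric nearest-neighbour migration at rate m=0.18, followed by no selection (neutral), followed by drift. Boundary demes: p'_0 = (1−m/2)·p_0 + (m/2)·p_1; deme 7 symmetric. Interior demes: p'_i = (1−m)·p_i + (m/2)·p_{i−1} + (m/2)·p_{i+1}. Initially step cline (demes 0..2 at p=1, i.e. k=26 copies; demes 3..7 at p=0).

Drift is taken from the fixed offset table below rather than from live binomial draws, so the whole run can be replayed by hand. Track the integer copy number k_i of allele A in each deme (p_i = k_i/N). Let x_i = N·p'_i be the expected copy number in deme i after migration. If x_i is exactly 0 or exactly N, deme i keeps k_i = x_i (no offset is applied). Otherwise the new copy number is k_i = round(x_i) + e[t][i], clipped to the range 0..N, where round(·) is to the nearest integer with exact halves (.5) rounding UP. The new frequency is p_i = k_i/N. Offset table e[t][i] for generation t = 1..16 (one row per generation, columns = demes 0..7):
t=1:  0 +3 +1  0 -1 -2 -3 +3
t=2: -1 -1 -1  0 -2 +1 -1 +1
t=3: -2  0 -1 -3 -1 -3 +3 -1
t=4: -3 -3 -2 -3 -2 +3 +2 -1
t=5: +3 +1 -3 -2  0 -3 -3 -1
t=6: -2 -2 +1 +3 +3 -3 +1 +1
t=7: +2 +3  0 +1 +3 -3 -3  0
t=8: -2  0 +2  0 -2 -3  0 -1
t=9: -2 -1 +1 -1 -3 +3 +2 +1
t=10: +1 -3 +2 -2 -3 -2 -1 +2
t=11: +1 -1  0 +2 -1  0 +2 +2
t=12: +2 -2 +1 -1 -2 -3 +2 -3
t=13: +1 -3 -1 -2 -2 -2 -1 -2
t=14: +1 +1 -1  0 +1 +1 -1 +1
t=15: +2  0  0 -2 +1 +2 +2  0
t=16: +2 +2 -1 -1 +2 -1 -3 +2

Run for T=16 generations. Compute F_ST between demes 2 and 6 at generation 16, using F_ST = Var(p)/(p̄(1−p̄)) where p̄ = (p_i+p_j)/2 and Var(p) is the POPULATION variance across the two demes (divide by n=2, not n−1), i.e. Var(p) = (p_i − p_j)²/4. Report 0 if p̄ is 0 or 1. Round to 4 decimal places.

t=0: k=[26 26 26 0 0 0 0 0]
t=1: x=[26.0000 26.0000 23.6600 2.3400 0.0000 0.0000 0.0000 0.0000] k=[26 26 25 2 0 0 0 0]
t=2: x=[26.0000 25.9100 23.0200 3.8900 0.1800 0.0000 0.0000 0.0000] k=[26 25 22 4 0 0 0 0]
t=3: x=[25.9100 24.8200 20.6500 5.2600 0.3600 0.0000 0.0000 0.0000] k=[24 25 20 2 0 0 0 0]
t=4: x=[24.0900 24.4600 18.8300 3.4400 0.1800 0.0000 0.0000 0.0000] k=[21 21 17 0 0 0 0 0]
t=5: x=[21.0000 20.6400 15.8300 1.5300 0.0000 0.0000 0.0000 0.0000] k=[24 22 13 0 0 0 0 0]
t=6: x=[23.8200 21.3700 12.6400 1.1700 0.0000 0.0000 0.0000 0.0000] k=[22 19 14 4 0 0 0 0]
t=7: x=[21.7300 18.8200 13.5500 4.5400 0.3600 0.0000 0.0000 0.0000] k=[24 22 14 6 3 0 0 0]
t=8: x=[23.8200 21.4600 14.0000 6.4500 3.0000 0.2700 0.0000 0.0000] k=[22 21 16 6 1 0 0 0]
t=9: x=[21.9100 20.6400 15.5500 6.4500 1.3600 0.0900 0.0000 0.0000] k=[20 20 17 5 0 3 0 0]
t=10: x=[20.0000 19.7300 16.1900 5.6300 0.7200 2.4600 0.2700 0.0000] k=[21 17 18 4 0 0 0 0]
t=11: x=[20.6400 17.4500 16.6500 4.9000 0.3600 0.0000 0.0000 0.0000] k=[22 16 17 7 0 0 0 0]
t=12: x=[21.4600 16.6300 16.0100 7.2700 0.6300 0.0000 0.0000 0.0000] k=[23 15 17 6 0 0 0 0]
t=13: x=[22.2800 15.9000 15.8300 6.4500 0.5400 0.0000 0.0000 0.0000] k=[23 13 15 4 0 0 0 0]
t=14: x=[22.1000 14.0800 13.8300 4.6300 0.3600 0.0000 0.0000 0.0000] k=[23 15 13 5 1 0 0 0]
t=15: x=[22.2800 15.5400 12.4600 5.3600 1.2700 0.0900 0.0000 0.0000] k=[24 16 12 3 2 2 0 0]
t=16: x=[23.2800 16.3600 11.5500 3.7200 2.0900 1.8200 0.1800 0.0000] k=[25 18 11 3 4 1 0 0]

0.2683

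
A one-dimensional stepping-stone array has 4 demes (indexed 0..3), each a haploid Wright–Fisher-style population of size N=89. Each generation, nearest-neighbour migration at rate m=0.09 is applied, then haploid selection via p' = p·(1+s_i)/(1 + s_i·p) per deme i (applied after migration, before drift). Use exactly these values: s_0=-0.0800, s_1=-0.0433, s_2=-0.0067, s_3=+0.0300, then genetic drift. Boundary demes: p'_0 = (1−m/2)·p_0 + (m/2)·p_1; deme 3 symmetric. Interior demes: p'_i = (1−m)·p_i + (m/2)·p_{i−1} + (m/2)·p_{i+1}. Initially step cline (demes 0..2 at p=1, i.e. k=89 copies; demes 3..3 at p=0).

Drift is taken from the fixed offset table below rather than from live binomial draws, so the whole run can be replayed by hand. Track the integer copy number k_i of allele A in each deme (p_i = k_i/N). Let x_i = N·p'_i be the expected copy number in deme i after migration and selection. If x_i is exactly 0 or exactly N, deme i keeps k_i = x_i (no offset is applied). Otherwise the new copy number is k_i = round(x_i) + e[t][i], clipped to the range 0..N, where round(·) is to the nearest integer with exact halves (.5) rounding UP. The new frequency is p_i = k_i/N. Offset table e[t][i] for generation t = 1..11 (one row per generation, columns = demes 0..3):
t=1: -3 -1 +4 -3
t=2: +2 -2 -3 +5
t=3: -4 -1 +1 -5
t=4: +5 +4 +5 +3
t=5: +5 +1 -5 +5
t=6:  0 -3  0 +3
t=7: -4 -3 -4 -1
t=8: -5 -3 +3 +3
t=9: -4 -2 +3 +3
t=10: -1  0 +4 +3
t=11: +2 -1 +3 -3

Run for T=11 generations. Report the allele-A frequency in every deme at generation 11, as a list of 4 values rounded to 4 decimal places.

[0.8202, 0.7978, 0.8539, 0.5056]

t=0: k=[89 89 89 0]
t=1: x=[89.0000 89.0000 84.9692 4.1196] k=[89 89 89 1]
t=2: x=[89.0000 89.0000 85.0145 5.1003] k=[89 89 82 10]
t=3: x=[89.0000 88.6708 79.0156 13.5766] k=[89 88 80 9]
t=4: x=[88.9511 87.6264 77.0958 12.5094] k=[89 89 82 16]
t=5: x=[89.0000 88.6708 79.2870 19.4150] k=[89 89 74 24]
t=6: x=[89.0000 88.2947 72.3341 26.8004] k=[89 85 72 30]
t=7: x=[88.8044 84.4059 70.5971 32.4974] k=[85 81 67 31]
t=8: x=[84.4750 80.2053 65.8952 33.2332] k=[79 77 69 36]
t=9: x=[78.1397 76.2542 67.7665 38.1278] k=[74 74 71 41]
t=10: x=[72.9312 73.3008 69.6835 43.0066] k=[72 73 74 46]
t=11: x=[70.8710 72.4108 72.6053 47.9145] k=[73 71 76 45]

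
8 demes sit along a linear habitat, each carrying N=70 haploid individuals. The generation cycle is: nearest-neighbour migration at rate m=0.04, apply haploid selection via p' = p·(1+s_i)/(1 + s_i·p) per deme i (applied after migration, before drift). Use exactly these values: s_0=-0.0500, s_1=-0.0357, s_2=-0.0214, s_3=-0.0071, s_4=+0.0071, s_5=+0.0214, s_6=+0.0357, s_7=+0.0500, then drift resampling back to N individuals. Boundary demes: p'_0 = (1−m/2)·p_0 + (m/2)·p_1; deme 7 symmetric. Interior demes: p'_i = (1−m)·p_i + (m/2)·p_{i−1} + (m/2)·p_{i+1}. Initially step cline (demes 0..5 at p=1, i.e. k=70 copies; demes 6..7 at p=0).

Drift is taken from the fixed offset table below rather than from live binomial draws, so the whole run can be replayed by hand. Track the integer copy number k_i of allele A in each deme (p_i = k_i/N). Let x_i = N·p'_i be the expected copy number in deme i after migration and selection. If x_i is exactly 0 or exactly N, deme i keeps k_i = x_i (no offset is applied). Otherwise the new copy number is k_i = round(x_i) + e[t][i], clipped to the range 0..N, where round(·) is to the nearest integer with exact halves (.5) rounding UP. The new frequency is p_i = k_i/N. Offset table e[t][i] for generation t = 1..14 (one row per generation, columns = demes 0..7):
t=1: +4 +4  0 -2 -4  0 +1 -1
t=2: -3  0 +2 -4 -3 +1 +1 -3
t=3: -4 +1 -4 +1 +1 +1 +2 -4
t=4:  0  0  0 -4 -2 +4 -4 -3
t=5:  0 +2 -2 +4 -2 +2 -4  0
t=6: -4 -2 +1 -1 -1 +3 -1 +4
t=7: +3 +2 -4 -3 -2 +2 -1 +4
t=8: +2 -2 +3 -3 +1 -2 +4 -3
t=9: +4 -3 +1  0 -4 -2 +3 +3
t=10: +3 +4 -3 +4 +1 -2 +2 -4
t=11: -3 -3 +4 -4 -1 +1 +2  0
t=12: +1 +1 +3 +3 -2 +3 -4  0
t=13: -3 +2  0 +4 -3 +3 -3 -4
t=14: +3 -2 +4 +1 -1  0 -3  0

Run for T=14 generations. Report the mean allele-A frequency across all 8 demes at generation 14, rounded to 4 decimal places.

0.7179

t=0: k=[70 70 70 70 70 70 0 0]
t=1: x=[70.0000 70.0000 70.0000 70.0000 70.0000 68.6288 1.4489 0.0000] k=[70 70 70 70 70 69 2 0]
t=2: x=[70.0000 70.0000 70.0000 70.0000 69.9801 67.7270 3.4121 0.0420] k=[70 70 70 70 67 69 4 0]
t=3: x=[70.0000 70.0000 70.0000 69.9396 67.1196 67.7074 5.3920 0.0840] k=[70 70 70 70 68 69 7 0]
t=4: x=[70.0000 70.0000 70.0000 69.9597 68.0733 67.7859 8.3547 0.1470] k=[70 70 70 66 66 70 4 0]
t=5: x=[70.0000 70.0000 69.9183 66.0535 66.1061 68.6288 5.4126 0.0840] k=[70 70 68 70 64 70 1 0]
t=6: x=[70.0000 69.9585 68.0392 69.8389 64.2773 68.5308 2.4413 0.0210] k=[70 68 69 69 63 70 1 4]
t=7: x=[69.9579 67.9902 68.9580 68.8721 63.3030 68.5112 2.5240 4.1254] k=[70 70 65 66 61 70 2 8]
t=8: x=[70.0000 69.8963 65.0209 65.8523 61.3339 68.4916 3.5979 8.2277] k=[70 68 68 63 62 66 8 5]
t=9: x=[69.9579 67.9695 67.8555 63.0354 62.1494 64.8617 9.3813 5.2939] k=[70 65 69 63 58 63 12 8]
t=10: x=[69.8947 65.0143 68.7742 62.9751 58.2692 62.0308 13.3141 8.4353] k=[70 69 66 67 59 60 15 4]
t=11: x=[69.9789 68.9221 65.9992 66.7983 59.2446 59.2737 16.1109 4.4177] k=[67 66 70 63 58 60 18 4]
t=12: x=[66.8283 65.9639 69.7752 62.9952 58.2095 59.3132 19.0423 4.4803] k=[68 67 70 66 56 62 15 4]
t=13: x=[67.8769 66.9766 69.8569 65.8523 56.3977 61.1057 16.1517 4.4177] k=[65 69 70 70 53 64 13 0]
t=14: x=[64.8401 68.9014 69.9796 69.6576 53.6488 62.8963 14.1519 0.2729] k=[68 67 70 70 53 63 11 0]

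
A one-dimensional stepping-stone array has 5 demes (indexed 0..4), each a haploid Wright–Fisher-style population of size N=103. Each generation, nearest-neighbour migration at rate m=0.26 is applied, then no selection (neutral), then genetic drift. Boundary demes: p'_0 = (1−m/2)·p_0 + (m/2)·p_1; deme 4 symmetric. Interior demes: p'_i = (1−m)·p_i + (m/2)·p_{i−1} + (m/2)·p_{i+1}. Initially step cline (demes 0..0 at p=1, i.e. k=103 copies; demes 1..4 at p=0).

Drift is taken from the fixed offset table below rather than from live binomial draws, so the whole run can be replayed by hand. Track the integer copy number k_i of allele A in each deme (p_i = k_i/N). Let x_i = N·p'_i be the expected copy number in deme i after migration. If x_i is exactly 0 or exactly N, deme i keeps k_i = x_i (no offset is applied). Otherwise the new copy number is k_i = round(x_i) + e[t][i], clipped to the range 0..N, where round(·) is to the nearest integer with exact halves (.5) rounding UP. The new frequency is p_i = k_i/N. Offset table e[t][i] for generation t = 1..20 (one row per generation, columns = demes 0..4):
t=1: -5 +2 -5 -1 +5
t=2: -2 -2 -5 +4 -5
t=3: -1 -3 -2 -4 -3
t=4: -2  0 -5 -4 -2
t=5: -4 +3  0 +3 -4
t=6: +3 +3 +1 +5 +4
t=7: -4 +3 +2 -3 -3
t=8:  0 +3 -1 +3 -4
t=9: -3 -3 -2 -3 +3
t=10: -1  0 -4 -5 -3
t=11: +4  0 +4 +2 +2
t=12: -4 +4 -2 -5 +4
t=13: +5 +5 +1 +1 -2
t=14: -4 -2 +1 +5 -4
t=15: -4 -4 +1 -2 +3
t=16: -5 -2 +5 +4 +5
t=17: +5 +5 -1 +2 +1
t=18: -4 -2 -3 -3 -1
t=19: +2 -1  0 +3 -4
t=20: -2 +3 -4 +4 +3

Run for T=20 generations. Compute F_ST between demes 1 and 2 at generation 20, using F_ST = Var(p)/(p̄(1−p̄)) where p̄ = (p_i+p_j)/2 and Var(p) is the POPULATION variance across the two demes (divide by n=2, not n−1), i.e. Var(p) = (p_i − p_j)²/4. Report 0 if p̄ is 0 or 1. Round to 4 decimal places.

0.0217

t=0: k=[103 0 0 0 0]
t=1: x=[89.6100 13.3900 0.0000 0.0000 0.0000] k=[85 15 0 0 0]
t=2: x=[75.9000 22.1500 1.9500 0.0000 0.0000] k=[74 20 0 0 0]
t=3: x=[66.9800 24.4200 2.6000 0.0000 0.0000] k=[66 21 1 0 0]
t=4: x=[60.1500 24.2500 3.4700 0.1300 0.0000] k=[58 24 0 0 0]
t=5: x=[53.5800 25.3000 3.1200 0.0000 0.0000] k=[50 28 3 0 0]
t=6: x=[47.1400 27.6100 5.8600 0.3900 0.0000] k=[50 31 7 5 0]
t=7: x=[47.5300 30.3500 9.8600 4.6100 0.6500] k=[44 33 12 2 0]
t=8: x=[42.5700 31.7000 13.4300 3.0400 0.2600] k=[43 35 12 6 0]
t=9: x=[41.9600 33.0500 14.2100 6.0000 0.7800] k=[39 30 12 3 4]
t=10: x=[37.8300 28.8300 13.1700 4.3000 3.8700] k=[37 29 9 0 1]
t=11: x=[35.9600 27.4400 10.4300 1.3000 0.8700] k=[40 27 14 3 3]
t=12: x=[38.3100 27.0000 14.2600 4.4300 3.0000] k=[34 31 12 0 7]
t=13: x=[33.6100 28.9200 12.9100 2.4700 6.0900] k=[39 34 14 3 4]
t=14: x=[38.3500 32.0500 15.1700 4.5600 3.8700] k=[34 30 16 10 0]
t=15: x=[33.4800 28.7000 17.0400 9.4800 1.3000] k=[29 25 18 7 4]
t=16: x=[28.4800 24.6100 17.4800 8.0400 4.3900] k=[23 23 22 12 9]
t=17: x=[23.0000 22.8700 20.8300 12.9100 9.3900] k=[28 28 20 15 10]
t=18: x=[28.0000 26.9600 20.3900 15.0000 10.6500] k=[24 25 17 12 10]
t=19: x=[24.1300 23.8300 17.3900 12.3900 10.2600] k=[26 23 17 15 6]
t=20: x=[25.6100 22.6100 17.5200 14.0900 7.1700] k=[24 26 14 18 10]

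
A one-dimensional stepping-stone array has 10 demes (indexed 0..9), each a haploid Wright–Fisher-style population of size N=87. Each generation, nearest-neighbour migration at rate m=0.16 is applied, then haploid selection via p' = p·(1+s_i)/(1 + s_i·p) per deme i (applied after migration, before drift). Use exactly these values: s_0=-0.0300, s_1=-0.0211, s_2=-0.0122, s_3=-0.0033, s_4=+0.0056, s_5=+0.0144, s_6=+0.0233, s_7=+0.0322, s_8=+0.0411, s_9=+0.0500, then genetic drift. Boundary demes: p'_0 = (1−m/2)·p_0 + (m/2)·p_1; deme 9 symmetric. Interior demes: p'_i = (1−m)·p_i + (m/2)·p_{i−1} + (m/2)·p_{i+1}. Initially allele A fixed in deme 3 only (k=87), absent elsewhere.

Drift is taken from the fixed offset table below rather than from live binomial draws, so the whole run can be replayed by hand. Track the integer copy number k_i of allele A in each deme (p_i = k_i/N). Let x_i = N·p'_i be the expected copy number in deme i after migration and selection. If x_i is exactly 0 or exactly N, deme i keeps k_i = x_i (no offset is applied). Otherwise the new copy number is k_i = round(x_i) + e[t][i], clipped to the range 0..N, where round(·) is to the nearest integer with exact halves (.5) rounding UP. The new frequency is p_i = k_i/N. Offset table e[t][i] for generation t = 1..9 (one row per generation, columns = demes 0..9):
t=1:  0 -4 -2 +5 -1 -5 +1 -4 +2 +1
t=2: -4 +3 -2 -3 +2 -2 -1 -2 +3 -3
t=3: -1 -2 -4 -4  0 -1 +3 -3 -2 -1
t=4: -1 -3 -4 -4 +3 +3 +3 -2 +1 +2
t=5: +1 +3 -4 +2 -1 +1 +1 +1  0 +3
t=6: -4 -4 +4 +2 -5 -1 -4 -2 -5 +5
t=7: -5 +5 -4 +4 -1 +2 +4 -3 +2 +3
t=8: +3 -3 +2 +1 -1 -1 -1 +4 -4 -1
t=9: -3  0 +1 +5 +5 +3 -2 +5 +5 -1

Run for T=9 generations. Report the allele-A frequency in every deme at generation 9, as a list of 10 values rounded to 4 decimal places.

[0.0000, 0.0460, 0.1724, 0.4138, 0.2414, 0.1149, 0.0115, 0.1034, 0.0575, 0.0000]

t=0: k=[0 0 0 87 0 0 0 0 0 0]
t=1: x=[0.0000 0.0000 6.8818 73.0413 6.9958 0.0000 0.0000 0.0000 0.0000 0.0000] k=[0 0 5 78 6 0 0 0 0 0]
t=2: x=[0.0000 0.3916 10.3278 66.3480 11.3349 0.4869 0.0000 0.0000 0.0000 0.0000] k=[0 3 8 63 13 0 0 0 0 0]
t=3: x=[0.2328 3.0957 11.8736 54.5328 16.0329 1.0548 0.0000 0.0000 0.0000 0.0000] k=[0 1 8 51 16 0 0 0 0 0]
t=4: x=[0.0776 1.4493 10.7637 44.6882 17.5983 1.2982 0.0000 0.0000 0.0000 0.0000] k=[0 0 7 41 21 4 0 0 0 0]
t=5: x=[0.0000 0.5483 9.0599 36.6099 21.3298 5.1083 0.3274 0.0000 0.0000 0.0000] k=[0 4 5 39 20 6 1 0 0 0]
t=6: x=[0.3104 3.6840 7.5549 34.6910 20.4873 6.8092 1.3503 0.0826 0.0000 0.0000] k=[0 0 12 37 15 6 0 0 0 0]
t=7: x=[0.0000 0.9400 12.9045 33.1721 16.1132 6.3233 0.4911 0.0000 0.0000 0.0000] k=[0 6 9 37 15 8 4 0 0 0]
t=8: x=[0.4657 5.6464 10.8826 32.9323 16.2738 8.3473 4.0888 0.3303 0.0000 0.0000] k=[3 3 13 34 15 7 3 4 0 0]
t=9: x=[2.9130 3.7233 13.7374 30.7343 15.9526 7.4164 3.4761 3.7110 0.3331 0.0000] k=[0 4 15 36 21 10 1 9 5 0]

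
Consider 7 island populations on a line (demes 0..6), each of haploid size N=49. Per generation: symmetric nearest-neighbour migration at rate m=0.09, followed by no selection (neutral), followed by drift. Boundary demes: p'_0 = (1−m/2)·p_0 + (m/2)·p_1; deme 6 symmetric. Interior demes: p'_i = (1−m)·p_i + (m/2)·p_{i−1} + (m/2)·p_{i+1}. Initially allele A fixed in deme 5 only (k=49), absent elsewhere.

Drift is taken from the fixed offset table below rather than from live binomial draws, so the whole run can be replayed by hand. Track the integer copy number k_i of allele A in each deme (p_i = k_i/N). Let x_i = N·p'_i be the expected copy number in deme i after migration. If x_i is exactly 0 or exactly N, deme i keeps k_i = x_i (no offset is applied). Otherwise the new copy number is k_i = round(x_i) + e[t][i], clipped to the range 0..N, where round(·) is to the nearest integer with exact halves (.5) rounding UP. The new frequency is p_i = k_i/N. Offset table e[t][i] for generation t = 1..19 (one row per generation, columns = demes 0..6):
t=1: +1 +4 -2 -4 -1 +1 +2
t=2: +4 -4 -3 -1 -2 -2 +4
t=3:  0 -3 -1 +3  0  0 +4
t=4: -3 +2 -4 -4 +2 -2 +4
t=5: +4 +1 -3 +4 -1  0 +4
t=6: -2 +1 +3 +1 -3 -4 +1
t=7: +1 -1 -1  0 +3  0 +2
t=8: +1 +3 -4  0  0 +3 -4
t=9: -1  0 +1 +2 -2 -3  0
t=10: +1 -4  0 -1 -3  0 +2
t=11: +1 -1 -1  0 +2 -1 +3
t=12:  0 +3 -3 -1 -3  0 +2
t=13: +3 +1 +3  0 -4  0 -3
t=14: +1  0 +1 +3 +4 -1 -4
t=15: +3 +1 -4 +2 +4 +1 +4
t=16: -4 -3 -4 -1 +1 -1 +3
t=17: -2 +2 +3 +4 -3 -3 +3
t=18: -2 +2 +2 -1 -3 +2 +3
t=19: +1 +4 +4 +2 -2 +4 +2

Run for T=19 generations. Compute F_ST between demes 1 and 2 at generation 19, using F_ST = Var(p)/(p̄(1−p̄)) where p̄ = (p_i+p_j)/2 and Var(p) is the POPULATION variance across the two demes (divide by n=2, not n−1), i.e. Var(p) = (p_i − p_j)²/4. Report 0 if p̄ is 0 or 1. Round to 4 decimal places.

t=0: k=[0 0 0 0 0 49 0]
t=1: x=[0.0000 0.0000 0.0000 0.0000 2.2050 44.5900 2.2050] k=[0 0 0 0 1 46 4]
t=2: x=[0.0000 0.0000 0.0000 0.0450 2.9800 42.0850 5.8900] k=[0 0 0 0 1 40 10]
t=3: x=[0.0000 0.0000 0.0000 0.0450 2.7100 36.8950 11.3500] k=[0 0 0 3 3 37 15]
t=4: x=[0.0000 0.0000 0.1350 2.8650 4.5300 34.4800 15.9900] k=[0 0 0 0 7 32 20]
t=5: x=[0.0000 0.0000 0.0000 0.3150 7.8100 30.3350 20.5400] k=[0 0 0 4 7 30 25]
t=6: x=[0.0000 0.0000 0.1800 3.9550 7.9000 28.7400 25.2250] k=[0 0 3 5 5 25 26]
t=7: x=[0.0000 0.1350 2.9550 4.9100 5.9000 24.1450 25.9550] k=[0 0 2 5 9 24 28]
t=8: x=[0.0000 0.0900 2.0450 5.0450 9.4950 23.5050 27.8200] k=[0 3 0 5 9 27 24]
t=9: x=[0.1350 2.7300 0.3600 4.9550 9.6300 26.0550 24.1350] k=[0 3 1 7 8 23 24]
t=10: x=[0.1350 2.7750 1.3600 6.7750 8.6300 22.3700 23.9550] k=[1 0 1 6 6 22 26]
t=11: x=[0.9550 0.0900 1.1800 5.7750 6.7200 21.4600 25.8200] k=[2 0 0 6 9 20 29]
t=12: x=[1.9100 0.0900 0.2700 5.8650 9.3600 19.9100 28.5950] k=[2 3 0 5 6 20 31]
t=13: x=[2.0450 2.8200 0.3600 4.8200 6.5850 19.8650 30.5050] k=[5 4 3 5 3 20 28]
t=14: x=[4.9550 4.0000 3.1350 4.8200 3.8550 19.5950 27.6400] k=[6 4 4 8 8 19 24]
t=15: x=[5.9100 4.0900 4.1800 7.8200 8.4950 18.7300 23.7750] k=[9 5 0 10 12 20 28]
t=16: x=[8.8200 4.9550 0.6750 9.6400 12.2700 20.0000 27.6400] k=[5 2 0 9 13 19 31]
t=17: x=[4.8650 2.0450 0.4950 8.7750 13.0900 19.2700 30.4600] k=[3 4 3 13 10 16 33]
t=18: x=[3.0450 3.9100 3.4950 12.4150 10.4050 16.4950 32.2350] k=[1 6 5 11 7 18 35]
t=19: x=[1.2250 5.7300 5.3150 10.5500 7.6750 18.2700 34.2350] k=[2 10 9 13 6 22 36]

0.0007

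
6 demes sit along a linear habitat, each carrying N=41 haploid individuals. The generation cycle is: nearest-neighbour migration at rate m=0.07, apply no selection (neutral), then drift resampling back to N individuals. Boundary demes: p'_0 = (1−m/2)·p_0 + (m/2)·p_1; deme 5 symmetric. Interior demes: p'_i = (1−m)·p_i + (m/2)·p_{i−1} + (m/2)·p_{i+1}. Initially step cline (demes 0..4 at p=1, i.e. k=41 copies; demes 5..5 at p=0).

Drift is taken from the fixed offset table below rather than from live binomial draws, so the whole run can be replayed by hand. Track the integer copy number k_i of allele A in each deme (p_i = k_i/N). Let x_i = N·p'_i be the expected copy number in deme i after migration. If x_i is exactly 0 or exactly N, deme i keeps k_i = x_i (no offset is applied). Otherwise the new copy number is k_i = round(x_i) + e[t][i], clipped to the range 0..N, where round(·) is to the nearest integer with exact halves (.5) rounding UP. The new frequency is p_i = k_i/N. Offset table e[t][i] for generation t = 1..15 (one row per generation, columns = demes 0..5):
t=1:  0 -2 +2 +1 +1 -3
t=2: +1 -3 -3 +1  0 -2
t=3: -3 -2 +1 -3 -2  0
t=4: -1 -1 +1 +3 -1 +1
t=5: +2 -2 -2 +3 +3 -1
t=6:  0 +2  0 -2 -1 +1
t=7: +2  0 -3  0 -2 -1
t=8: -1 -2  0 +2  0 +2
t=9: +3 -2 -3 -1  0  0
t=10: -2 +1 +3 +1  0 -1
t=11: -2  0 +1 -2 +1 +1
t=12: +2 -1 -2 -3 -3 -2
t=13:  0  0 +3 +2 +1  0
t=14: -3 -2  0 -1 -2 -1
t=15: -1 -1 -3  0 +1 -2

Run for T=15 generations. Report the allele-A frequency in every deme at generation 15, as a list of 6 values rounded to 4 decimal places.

t=0: k=[41 41 41 41 41 0]
t=1: x=[41.0000 41.0000 41.0000 41.0000 39.5650 1.4350] k=[41 41 41 41 41 0]
t=2: x=[41.0000 41.0000 41.0000 41.0000 39.5650 1.4350] k=[41 41 41 41 40 0]
t=3: x=[41.0000 41.0000 41.0000 40.9650 38.6350 1.4000] k=[41 41 41 38 37 1]
t=4: x=[41.0000 41.0000 40.8950 38.0700 35.7750 2.2600] k=[41 41 41 41 35 3]
t=5: x=[41.0000 41.0000 41.0000 40.7900 34.0900 4.1200] k=[41 41 41 41 37 3]
t=6: x=[41.0000 41.0000 41.0000 40.8600 35.9500 4.1900] k=[41 41 41 39 35 5]
t=7: x=[41.0000 41.0000 40.9300 38.9300 34.0900 6.0500] k=[41 41 38 39 32 5]
t=8: x=[41.0000 40.8950 38.1400 38.7200 31.3000 5.9450] k=[41 39 38 41 31 8]
t=9: x=[40.9300 39.0350 38.1400 40.5450 30.5450 8.8050] k=[41 37 35 40 31 9]
t=10: x=[40.8600 37.0700 35.2450 39.5100 30.5450 9.7700] k=[39 38 38 41 31 9]
t=11: x=[38.9650 38.0350 38.1050 40.5450 30.5800 9.7700] k=[37 38 39 39 32 11]
t=12: x=[37.0350 38.0000 38.9650 38.7550 31.5100 11.7350] k=[39 37 37 36 29 10]
t=13: x=[38.9300 37.0700 36.9650 35.7900 28.5800 10.6650] k=[39 37 40 38 30 11]
t=14: x=[38.9300 37.1750 39.8250 37.7900 29.6150 11.6650] k=[36 35 40 37 28 11]
t=15: x=[35.9650 35.2100 39.7200 36.7900 27.7200 11.5950] k=[35 34 37 37 29 10]

[0.8537, 0.8293, 0.9024, 0.9024, 0.7073, 0.2439]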